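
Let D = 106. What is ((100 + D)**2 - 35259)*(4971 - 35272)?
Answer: -217470277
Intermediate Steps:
((100 + D)**2 - 35259)*(4971 - 35272) = ((100 + 106)**2 - 35259)*(4971 - 35272) = (206**2 - 35259)*(-30301) = (42436 - 35259)*(-30301) = 7177*(-30301) = -217470277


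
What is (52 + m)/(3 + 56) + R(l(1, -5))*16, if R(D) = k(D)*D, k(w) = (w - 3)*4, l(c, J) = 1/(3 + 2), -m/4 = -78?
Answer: -43764/1475 ≈ -29.671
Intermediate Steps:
m = 312 (m = -4*(-78) = 312)
l(c, J) = ⅕ (l(c, J) = 1/5 = ⅕)
k(w) = -12 + 4*w (k(w) = (-3 + w)*4 = -12 + 4*w)
R(D) = D*(-12 + 4*D) (R(D) = (-12 + 4*D)*D = D*(-12 + 4*D))
(52 + m)/(3 + 56) + R(l(1, -5))*16 = (52 + 312)/(3 + 56) + (4*(⅕)*(-3 + ⅕))*16 = 364/59 + (4*(⅕)*(-14/5))*16 = 364*(1/59) - 56/25*16 = 364/59 - 896/25 = -43764/1475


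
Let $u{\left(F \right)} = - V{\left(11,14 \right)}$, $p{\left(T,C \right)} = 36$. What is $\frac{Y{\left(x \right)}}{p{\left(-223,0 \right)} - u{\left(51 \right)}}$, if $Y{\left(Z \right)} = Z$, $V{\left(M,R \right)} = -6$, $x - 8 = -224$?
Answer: $- \frac{36}{5} \approx -7.2$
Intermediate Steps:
$x = -216$ ($x = 8 - 224 = -216$)
$u{\left(F \right)} = 6$ ($u{\left(F \right)} = \left(-1\right) \left(-6\right) = 6$)
$\frac{Y{\left(x \right)}}{p{\left(-223,0 \right)} - u{\left(51 \right)}} = - \frac{216}{36 - 6} = - \frac{216}{30} = \left(-216\right) \frac{1}{30} = - \frac{36}{5}$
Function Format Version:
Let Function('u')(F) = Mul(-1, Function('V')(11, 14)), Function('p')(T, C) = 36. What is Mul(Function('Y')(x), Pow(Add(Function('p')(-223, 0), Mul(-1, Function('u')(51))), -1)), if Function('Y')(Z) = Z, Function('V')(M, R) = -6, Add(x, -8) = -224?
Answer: Rational(-36, 5) ≈ -7.2000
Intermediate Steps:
x = -216 (x = Add(8, -224) = -216)
Function('u')(F) = 6 (Function('u')(F) = Mul(-1, -6) = 6)
Mul(Function('Y')(x), Pow(Add(Function('p')(-223, 0), Mul(-1, Function('u')(51))), -1)) = Mul(-216, Pow(Add(36, Mul(-1, 6)), -1)) = Mul(-216, Pow(Add(36, -6), -1)) = Mul(-216, Pow(30, -1)) = Mul(-216, Rational(1, 30)) = Rational(-36, 5)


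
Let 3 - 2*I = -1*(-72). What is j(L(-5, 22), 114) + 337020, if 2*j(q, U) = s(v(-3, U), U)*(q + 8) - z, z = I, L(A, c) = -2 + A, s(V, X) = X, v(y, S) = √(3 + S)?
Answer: 1348377/4 ≈ 3.3709e+5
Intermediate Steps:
I = -69/2 (I = 3/2 - (-1)*(-72)/2 = 3/2 - ½*72 = 3/2 - 36 = -69/2 ≈ -34.500)
z = -69/2 ≈ -34.500
j(q, U) = 69/4 + U*(8 + q)/2 (j(q, U) = (U*(q + 8) - 1*(-69/2))/2 = (U*(8 + q) + 69/2)/2 = (69/2 + U*(8 + q))/2 = 69/4 + U*(8 + q)/2)
j(L(-5, 22), 114) + 337020 = (69/4 + 4*114 + (½)*114*(-2 - 5)) + 337020 = (69/4 + 456 + (½)*114*(-7)) + 337020 = (69/4 + 456 - 399) + 337020 = 297/4 + 337020 = 1348377/4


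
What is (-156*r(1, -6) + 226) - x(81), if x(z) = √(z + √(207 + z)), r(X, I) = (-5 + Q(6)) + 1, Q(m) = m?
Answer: -86 - √(81 + 12*√2) ≈ -95.898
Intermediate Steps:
r(X, I) = 2 (r(X, I) = (-5 + 6) + 1 = 1 + 1 = 2)
(-156*r(1, -6) + 226) - x(81) = (-156*2 + 226) - √(81 + √(207 + 81)) = (-312 + 226) - √(81 + √288) = -86 - √(81 + 12*√2)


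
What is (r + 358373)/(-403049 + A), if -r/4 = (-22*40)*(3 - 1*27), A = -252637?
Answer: -273893/655686 ≈ -0.41772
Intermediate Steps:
r = -84480 (r = -4*(-22*40)*(3 - 1*27) = -(-3520)*(3 - 27) = -(-3520)*(-24) = -4*21120 = -84480)
(r + 358373)/(-403049 + A) = (-84480 + 358373)/(-403049 - 252637) = 273893/(-655686) = 273893*(-1/655686) = -273893/655686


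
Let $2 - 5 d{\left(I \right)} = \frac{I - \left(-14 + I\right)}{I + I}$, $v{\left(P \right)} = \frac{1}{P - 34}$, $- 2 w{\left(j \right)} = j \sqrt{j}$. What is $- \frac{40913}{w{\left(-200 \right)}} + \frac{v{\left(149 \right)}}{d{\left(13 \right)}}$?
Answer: $\frac{13}{437} + \frac{40913 i \sqrt{2}}{2000} \approx 0.029748 + 28.93 i$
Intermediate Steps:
$w{\left(j \right)} = - \frac{j^{\frac{3}{2}}}{2}$ ($w{\left(j \right)} = - \frac{j \sqrt{j}}{2} = - \frac{j^{\frac{3}{2}}}{2}$)
$v{\left(P \right)} = \frac{1}{-34 + P}$
$d{\left(I \right)} = \frac{2}{5} - \frac{7}{5 I}$ ($d{\left(I \right)} = \frac{2}{5} - \frac{\left(I - \left(-14 + I\right)\right) \frac{1}{I + I}}{5} = \frac{2}{5} - \frac{14 \frac{1}{2 I}}{5} = \frac{2}{5} - \frac{7 \frac{1}{I}}{5} = \frac{2}{5} - \frac{7}{5 I}$)
$- \frac{40913}{w{\left(-200 \right)}} + \frac{v{\left(149 \right)}}{d{\left(13 \right)}} = - \frac{40913}{\left(- \frac{1}{2}\right) \left(-200\right)^{\frac{3}{2}}} + \frac{1}{\left(-34 + 149\right) \frac{-7 + 2 \cdot 13}{5 \cdot 13}} = - \frac{40913}{\left(- \frac{1}{2}\right) \left(- 2000 i \sqrt{2}\right)} + \frac{1}{115 \cdot \frac{1}{5} \cdot \frac{1}{13} \left(-7 + 26\right)} = - \frac{40913}{1000 i \sqrt{2}} + \frac{1}{115 \cdot \frac{1}{5} \cdot \frac{1}{13} \cdot 19} = - 40913 \left(- \frac{i \sqrt{2}}{2000}\right) + \frac{1}{115 \cdot \frac{19}{65}} = \frac{40913 i \sqrt{2}}{2000} + \frac{1}{115} \cdot \frac{65}{19} = \frac{40913 i \sqrt{2}}{2000} + \frac{13}{437} = \frac{13}{437} + \frac{40913 i \sqrt{2}}{2000}$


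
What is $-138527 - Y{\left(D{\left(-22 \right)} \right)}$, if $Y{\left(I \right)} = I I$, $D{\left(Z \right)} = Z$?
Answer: $-139011$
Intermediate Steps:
$Y{\left(I \right)} = I^{2}$
$-138527 - Y{\left(D{\left(-22 \right)} \right)} = -138527 - \left(-22\right)^{2} = -138527 - 484 = -139011$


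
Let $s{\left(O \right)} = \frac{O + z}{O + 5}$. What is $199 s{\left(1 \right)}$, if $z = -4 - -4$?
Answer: $\frac{199}{6} \approx 33.167$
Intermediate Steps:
$z = 0$ ($z = -4 + 4 = 0$)
$s{\left(O \right)} = \frac{O}{5 + O}$ ($s{\left(O \right)} = \frac{O + 0}{O + 5} = \frac{O}{5 + O}$)
$199 s{\left(1 \right)} = 199 \cdot 1 \frac{1}{5 + 1} = 199 \cdot 1 \cdot \frac{1}{6} = 199 \cdot \frac{1}{6} = \frac{199}{6}$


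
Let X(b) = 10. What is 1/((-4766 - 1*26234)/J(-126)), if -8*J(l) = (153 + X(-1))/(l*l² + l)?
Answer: -163/496124496000 ≈ -3.2855e-10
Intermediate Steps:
J(l) = -163/(8*(l + l³)) (J(l) = -(153 + 10)/(8*(l*l² + l)) = -163/(8*(l³ + l)) = -163/(8*(l + l³)))
1/((-4766 - 1*26234)/J(-126)) = 1/((-4766 - 1*26234)/((-163/8/(-126*(1 + (-126)²))))) = 1/((-4766 - 26234)/((-163/8*(-1/126)/(1 + 15876)))) = 1/(-31000/((-163/8*(-1/126)/15877))) = 1/(-31000/((-163/8*(-1/126)*1/15877))) = 1/(-31000/163/16004016) = 1/(-31000*16004016/163) = 1/(-496124496000/163) = -163/496124496000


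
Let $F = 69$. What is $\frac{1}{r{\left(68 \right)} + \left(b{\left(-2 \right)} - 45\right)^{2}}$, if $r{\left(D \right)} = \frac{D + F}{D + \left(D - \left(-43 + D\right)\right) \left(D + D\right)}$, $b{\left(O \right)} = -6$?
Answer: $\frac{5916}{15387653} \approx 0.00038446$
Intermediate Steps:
$r{\left(D \right)} = \frac{69 + D}{87 D}$ ($r{\left(D \right)} = \frac{D + 69}{D + \left(D - \left(-43 + D\right)\right) \left(D + D\right)} = \frac{69 + D}{D + 43 \cdot 2 D} = \frac{69 + D}{D + 86 D} = \frac{69 + D}{87 D}$)
$\frac{1}{r{\left(68 \right)} + \left(b{\left(-2 \right)} - 45\right)^{2}} = \frac{1}{\frac{69 + 68}{87 \cdot 68} + \left(-6 - 45\right)^{2}} = \frac{1}{\frac{1}{87} \cdot \frac{1}{68} \cdot 137 + \left(-51\right)^{2}} = \frac{1}{\frac{137}{5916} + 2601} = \frac{1}{\frac{15387653}{5916}} = \frac{5916}{15387653}$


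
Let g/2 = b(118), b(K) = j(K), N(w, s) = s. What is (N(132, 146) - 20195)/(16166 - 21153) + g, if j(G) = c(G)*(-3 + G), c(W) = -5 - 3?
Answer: -9156031/4987 ≈ -1836.0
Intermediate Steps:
c(W) = -8
j(G) = 24 - 8*G (j(G) = -8*(-3 + G) = 24 - 8*G)
b(K) = 24 - 8*K
g = -1840 (g = 2*(24 - 8*118) = 2*(24 - 944) = 2*(-920) = -1840)
(N(132, 146) - 20195)/(16166 - 21153) + g = (146 - 20195)/(16166 - 21153) - 1840 = -20049/(-4987) - 1840 = -20049*(-1/4987) - 1840 = 20049/4987 - 1840 = -9156031/4987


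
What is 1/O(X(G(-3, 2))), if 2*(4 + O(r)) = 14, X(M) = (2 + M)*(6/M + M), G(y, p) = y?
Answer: ⅓ ≈ 0.33333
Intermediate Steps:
X(M) = (2 + M)*(M + 6/M)
O(r) = 3 (O(r) = -4 + (½)*14 = -4 + 7 = 3)
1/O(X(G(-3, 2))) = 1/3 = ⅓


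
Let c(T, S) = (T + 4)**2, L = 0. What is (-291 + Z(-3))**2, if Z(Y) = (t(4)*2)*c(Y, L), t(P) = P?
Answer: 80089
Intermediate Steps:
c(T, S) = (4 + T)**2
Z(Y) = 8*(4 + Y)**2 (Z(Y) = (4*2)*(4 + Y)**2 = 8*(4 + Y)**2)
(-291 + Z(-3))**2 = (-291 + 8*(4 - 3)**2)**2 = (-291 + 8*1**2)**2 = (-291 + 8*1)**2 = (-291 + 8)**2 = (-283)**2 = 80089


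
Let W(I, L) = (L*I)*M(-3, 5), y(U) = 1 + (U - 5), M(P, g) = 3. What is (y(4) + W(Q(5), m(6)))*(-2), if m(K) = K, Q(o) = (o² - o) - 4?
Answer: -576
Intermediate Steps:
Q(o) = -4 + o² - o
y(U) = -4 + U (y(U) = 1 + (-5 + U) = -4 + U)
W(I, L) = 3*I*L (W(I, L) = (L*I)*3 = (I*L)*3 = 3*I*L)
(y(4) + W(Q(5), m(6)))*(-2) = ((-4 + 4) + 3*(-4 + 5² - 1*5)*6)*(-2) = (0 + 3*(-4 + 25 - 5)*6)*(-2) = (0 + 3*16*6)*(-2) = (0 + 288)*(-2) = 288*(-2) = -576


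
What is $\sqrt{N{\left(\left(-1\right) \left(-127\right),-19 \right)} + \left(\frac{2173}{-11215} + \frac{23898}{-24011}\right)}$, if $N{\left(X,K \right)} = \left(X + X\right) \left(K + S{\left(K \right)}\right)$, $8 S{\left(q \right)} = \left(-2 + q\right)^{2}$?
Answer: $\frac{\sqrt{2661119226536297810595}}{538566730} \approx 95.784$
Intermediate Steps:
$S{\left(q \right)} = \frac{\left(-2 + q\right)^{2}}{8}$
$N{\left(X,K \right)} = 2 X \left(K + \frac{\left(-2 + K\right)^{2}}{8}\right)$ ($N{\left(X,K \right)} = \left(X + X\right) \left(K + \frac{\left(-2 + K\right)^{2}}{8}\right) = 2 X \left(K + \frac{\left(-2 + K\right)^{2}}{8}\right)$)
$\sqrt{N{\left(\left(-1\right) \left(-127\right),-19 \right)} + \left(\frac{2173}{-11215} + \frac{23898}{-24011}\right)} = \sqrt{\frac{\left(-1\right) \left(-127\right) \left(\left(-2 - 19\right)^{2} + 8 \left(-19\right)\right)}{4} + \left(\frac{2173}{-11215} + \frac{23898}{-24011}\right)} = \sqrt{\frac{1}{4} \cdot 127 \left(\left(-21\right)^{2} - 152\right) + \left(2173 \left(- \frac{1}{11215}\right) + 23898 \left(- \frac{1}{24011}\right)\right)} = \sqrt{\frac{1}{4} \cdot 127 \left(441 - 152\right) - \frac{320191973}{269283365}} = \sqrt{\frac{1}{4} \cdot 127 \cdot 289 - \frac{320191973}{269283365}} = \sqrt{\frac{36703}{4} - \frac{320191973}{269283365}} = \sqrt{\frac{9882226577703}{1077133460}} = \frac{\sqrt{2661119226536297810595}}{538566730}$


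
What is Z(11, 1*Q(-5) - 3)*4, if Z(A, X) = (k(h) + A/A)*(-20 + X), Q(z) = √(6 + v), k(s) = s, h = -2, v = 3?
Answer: 80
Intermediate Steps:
Q(z) = 3 (Q(z) = √(6 + 3) = √9 = 3)
Z(A, X) = 20 - X (Z(A, X) = (-2 + A/A)*(-20 + X) = (-2 + 1)*(-20 + X) = -(-20 + X) = 20 - X)
Z(11, 1*Q(-5) - 3)*4 = (20 - (1*3 - 3))*4 = (20 - (3 - 3))*4 = (20 - 1*0)*4 = (20 + 0)*4 = 20*4 = 80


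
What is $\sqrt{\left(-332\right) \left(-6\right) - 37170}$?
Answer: $i \sqrt{35178} \approx 187.56 i$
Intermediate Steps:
$\sqrt{\left(-332\right) \left(-6\right) - 37170} = \sqrt{1992 - 37170} = \sqrt{-35178} = i \sqrt{35178}$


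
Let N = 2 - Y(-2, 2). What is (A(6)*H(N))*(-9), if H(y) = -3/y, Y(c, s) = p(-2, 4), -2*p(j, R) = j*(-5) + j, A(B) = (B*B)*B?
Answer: 972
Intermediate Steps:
A(B) = B**3 (A(B) = B**2*B = B**3)
p(j, R) = 2*j (p(j, R) = -(j*(-5) + j)/2 = -(-5*j + j)/2 = -(-2)*j = 2*j)
Y(c, s) = -4 (Y(c, s) = 2*(-2) = -4)
N = 6 (N = 2 - 1*(-4) = 2 + 4 = 6)
(A(6)*H(N))*(-9) = (6**3*(-3/6))*(-9) = (216*(-3*1/6))*(-9) = (216*(-1/2))*(-9) = -108*(-9) = 972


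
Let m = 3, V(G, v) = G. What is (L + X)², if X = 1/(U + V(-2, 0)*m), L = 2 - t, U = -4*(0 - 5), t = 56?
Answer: 570025/196 ≈ 2908.3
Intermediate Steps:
U = 20 (U = -4*(-5) = 20)
L = -54 (L = 2 - 1*56 = 2 - 56 = -54)
X = 1/14 (X = 1/(20 - 2*3) = 1/(20 - 6) = 1/14 ≈ 0.071429)
(L + X)² = (-54 + 1/14)² = (-755/14)² = 570025/196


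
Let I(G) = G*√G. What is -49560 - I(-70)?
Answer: -49560 + 70*I*√70 ≈ -49560.0 + 585.66*I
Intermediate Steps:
I(G) = G^(3/2)
-49560 - I(-70) = -49560 - (-70)^(3/2) = -49560 - (-70)*I*√70 = -49560 + 70*I*√70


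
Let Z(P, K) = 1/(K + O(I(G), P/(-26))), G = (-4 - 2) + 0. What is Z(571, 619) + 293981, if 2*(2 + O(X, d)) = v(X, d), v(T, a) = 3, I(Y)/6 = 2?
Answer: 363654499/1237 ≈ 2.9398e+5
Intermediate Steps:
G = -6 (G = -6 + 0 = -6)
I(Y) = 12 (I(Y) = 6*2 = 12)
O(X, d) = -½ (O(X, d) = -2 + (½)*3 = -2 + 3/2 = -½)
Z(P, K) = 1/(-½ + K) (Z(P, K) = 1/(K - ½) = 1/(-½ + K))
Z(571, 619) + 293981 = 2/(-1 + 2*619) + 293981 = 2/(-1 + 1238) + 293981 = 2/1237 + 293981 = 363654499/1237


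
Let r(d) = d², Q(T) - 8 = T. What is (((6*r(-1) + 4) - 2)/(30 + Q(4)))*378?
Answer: 72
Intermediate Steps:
Q(T) = 8 + T
(((6*r(-1) + 4) - 2)/(30 + Q(4)))*378 = (((6*(-1)² + 4) - 2)/(30 + (8 + 4)))*378 = (((6*1 + 4) - 2)/(30 + 12))*378 = (((6 + 4) - 2)/42)*378 = ((10 - 2)*(1/42))*378 = (8*(1/42))*378 = (4/21)*378 = 72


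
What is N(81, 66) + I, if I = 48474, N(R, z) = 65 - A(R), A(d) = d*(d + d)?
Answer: 35417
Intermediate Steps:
A(d) = 2*d² (A(d) = d*(2*d) = 2*d²)
N(R, z) = 65 - 2*R²
N(81, 66) + I = (65 - 2*81²) + 48474 = (65 - 2*6561) + 48474 = (65 - 13122) + 48474 = -13057 + 48474 = 35417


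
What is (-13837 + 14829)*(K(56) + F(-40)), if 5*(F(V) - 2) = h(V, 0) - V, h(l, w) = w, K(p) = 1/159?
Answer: 1578272/159 ≈ 9926.2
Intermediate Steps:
K(p) = 1/159
F(V) = 2 - V/5 (F(V) = 2 + (0 - V)/5 = 2 + (-V)/5 = 2 - V/5)
(-13837 + 14829)*(K(56) + F(-40)) = (-13837 + 14829)*(1/159 + (2 - ⅕*(-40))) = 992*(1/159 + (2 + 8)) = 992*(1/159 + 10) = 992*(1591/159) = 1578272/159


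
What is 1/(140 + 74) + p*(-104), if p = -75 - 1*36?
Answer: 2470417/214 ≈ 11544.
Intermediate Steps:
p = -111 (p = -75 - 36 = -111)
1/(140 + 74) + p*(-104) = 1/(140 + 74) - 111*(-104) = 1/214 + 11544 = 2470417/214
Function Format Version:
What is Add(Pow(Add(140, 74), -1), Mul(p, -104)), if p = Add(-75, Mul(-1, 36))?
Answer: Rational(2470417, 214) ≈ 11544.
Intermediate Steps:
p = -111 (p = Add(-75, -36) = -111)
Add(Pow(Add(140, 74), -1), Mul(p, -104)) = Add(Pow(Add(140, 74), -1), Mul(-111, -104)) = Add(Pow(214, -1), 11544) = Add(Rational(1, 214), 11544) = Rational(2470417, 214)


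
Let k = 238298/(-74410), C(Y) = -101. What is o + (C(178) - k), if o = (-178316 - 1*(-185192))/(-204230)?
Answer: -74335811346/759837715 ≈ -97.831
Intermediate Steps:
k = -119149/37205 (k = 238298*(-1/74410) = -119149/37205 ≈ -3.2025)
o = -3438/102115 (o = (-178316 + 185192)*(-1/204230) = 6876*(-1/204230) = -3438/102115 ≈ -0.033668)
o + (C(178) - k) = -3438/102115 + (-101 - 1*(-119149/37205)) = -3438/102115 + (-101 + 119149/37205) = -3438/102115 - 3638556/37205 = -74335811346/759837715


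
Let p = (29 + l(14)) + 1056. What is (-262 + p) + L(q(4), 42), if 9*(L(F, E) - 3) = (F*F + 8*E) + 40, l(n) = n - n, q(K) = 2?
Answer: 7814/9 ≈ 868.22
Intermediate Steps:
l(n) = 0
L(F, E) = 67/9 + F²/9 + 8*E/9 (L(F, E) = 3 + ((F*F + 8*E) + 40)/9 = 3 + ((F² + 8*E) + 40)/9 = 3 + (40 + F² + 8*E)/9 = 3 + (40/9 + F²/9 + 8*E/9) = 67/9 + F²/9 + 8*E/9)
p = 1085 (p = (29 + 0) + 1056 = 29 + 1056 = 1085)
(-262 + p) + L(q(4), 42) = (-262 + 1085) + (67/9 + (⅑)*2² + (8/9)*42) = 823 + (67/9 + (⅑)*4 + 112/3) = 823 + (67/9 + 4/9 + 112/3) = 823 + 407/9 = 7814/9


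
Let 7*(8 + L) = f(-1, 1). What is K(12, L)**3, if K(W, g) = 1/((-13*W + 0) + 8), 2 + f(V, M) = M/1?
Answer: -1/3241792 ≈ -3.0847e-7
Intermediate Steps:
f(V, M) = -2 + M (f(V, M) = -2 + M/1 = -2 + M*1 = -2 + M)
L = -57/7 (L = -8 + (-2 + 1)/7 = -8 + (1/7)*(-1) = -8 - 1/7 = -57/7 ≈ -8.1429)
K(W, g) = 1/(8 - 13*W) (K(W, g) = 1/(-13*W + 8) = 1/(8 - 13*W))
K(12, L)**3 = (-1/(-8 + 13*12))**3 = (-1/(-8 + 156))**3 = (-1/148)**3 = -1/3241792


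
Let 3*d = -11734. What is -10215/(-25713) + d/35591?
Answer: 87663317/305050461 ≈ 0.28737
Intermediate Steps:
d = -11734/3 (d = (1/3)*(-11734) = -11734/3 ≈ -3911.3)
-10215/(-25713) + d/35591 = -10215/(-25713) - 11734/3/35591 = -10215*(-1/25713) - 11734/3*1/35591 = 1135/2857 - 11734/106773 = 87663317/305050461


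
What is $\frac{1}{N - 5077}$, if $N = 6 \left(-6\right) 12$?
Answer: $- \frac{1}{5509} \approx -0.00018152$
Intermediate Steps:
$N = -432$ ($N = \left(-36\right) 12 = -432$)
$\frac{1}{N - 5077} = \frac{1}{-432 - 5077} = \frac{1}{-5509} = - \frac{1}{5509}$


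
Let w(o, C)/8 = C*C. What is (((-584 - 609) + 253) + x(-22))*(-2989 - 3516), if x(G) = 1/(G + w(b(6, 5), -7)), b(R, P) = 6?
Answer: 452486499/74 ≈ 6.1147e+6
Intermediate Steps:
w(o, C) = 8*C**2 (w(o, C) = 8*(C*C) = 8*C**2)
x(G) = 1/(392 + G) (x(G) = 1/(G + 8*(-7)**2) = 1/(G + 8*49) = 1/(G + 392) = 1/(392 + G))
(((-584 - 609) + 253) + x(-22))*(-2989 - 3516) = (((-584 - 609) + 253) + 1/(392 - 22))*(-2989 - 3516) = ((-1193 + 253) + 1/370)*(-6505) = (-940 + 1/370)*(-6505) = -347799/370*(-6505) = 452486499/74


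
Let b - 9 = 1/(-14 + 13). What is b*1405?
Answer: 11240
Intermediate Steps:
b = 8 (b = 9 + 1/(-14 + 13) = 9 + 1/(-1) = 9 - 1 = 8)
b*1405 = 8*1405 = 11240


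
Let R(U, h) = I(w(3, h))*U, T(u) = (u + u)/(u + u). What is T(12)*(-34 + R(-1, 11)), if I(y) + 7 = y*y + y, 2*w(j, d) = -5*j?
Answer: -303/4 ≈ -75.750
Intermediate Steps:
w(j, d) = -5*j/2 (w(j, d) = (-5*j)/2 = -5*j/2)
T(u) = 1 (T(u) = (2*u)/((2*u)) = (2*u)*(1/(2*u)) = 1)
I(y) = -7 + y + y**2 (I(y) = -7 + (y*y + y) = -7 + (y**2 + y) = -7 + (y + y**2) = -7 + y + y**2)
R(U, h) = 167*U/4 (R(U, h) = (-7 - 5/2*3 + (-5/2*3)**2)*U = (-7 - 15/2 + (-15/2)**2)*U = (-7 - 15/2 + 225/4)*U = 167*U/4)
T(12)*(-34 + R(-1, 11)) = 1*(-34 + (167/4)*(-1)) = 1*(-34 - 167/4) = 1*(-303/4) = -303/4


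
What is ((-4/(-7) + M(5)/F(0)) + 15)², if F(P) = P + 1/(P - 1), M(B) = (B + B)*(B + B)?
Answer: 349281/49 ≈ 7128.2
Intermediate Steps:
M(B) = 4*B² (M(B) = (2*B)*(2*B) = 4*B²)
F(P) = P + 1/(-1 + P)
((-4/(-7) + M(5)/F(0)) + 15)² = ((-4/(-7) + (4*5²)/(((1 + 0² - 1*0)/(-1 + 0)))) + 15)² = ((-4*(-⅐) + (4*25)/(((1 + 0 + 0)/(-1)))) + 15)² = ((4/7 + 100/((-1*1))) + 15)² = ((4/7 + 100/(-1)) + 15)² = ((4/7 + 100*(-1)) + 15)² = ((4/7 - 100) + 15)² = (-696/7 + 15)² = (-591/7)² = 349281/49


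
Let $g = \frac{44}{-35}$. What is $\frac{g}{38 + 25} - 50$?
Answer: $- \frac{110294}{2205} \approx -50.02$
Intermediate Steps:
$g = - \frac{44}{35}$ ($g = 44 \left(- \frac{1}{35}\right) = - \frac{44}{35} \approx -1.2571$)
$\frac{g}{38 + 25} - 50 = - \frac{44}{35 \left(38 + 25\right)} - 50 = - \frac{44}{35 \cdot 63} - 50 = \left(- \frac{44}{35}\right) \frac{1}{63} - 50 = - \frac{44}{2205} - 50 = - \frac{110294}{2205}$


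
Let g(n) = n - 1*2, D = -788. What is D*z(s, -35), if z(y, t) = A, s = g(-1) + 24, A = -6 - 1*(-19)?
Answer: -10244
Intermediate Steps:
g(n) = -2 + n (g(n) = n - 2 = -2 + n)
A = 13 (A = -6 + 19 = 13)
s = 21 (s = (-2 - 1) + 24 = -3 + 24 = 21)
z(y, t) = 13
D*z(s, -35) = -788*13 = -10244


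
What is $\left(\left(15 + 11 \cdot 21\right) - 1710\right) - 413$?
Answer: $-1877$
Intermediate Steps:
$\left(\left(15 + 11 \cdot 21\right) - 1710\right) - 413 = \left(\left(15 + 231\right) - 1710\right) - 413 = \left(246 - 1710\right) - 413 = -1464 - 413 = -1877$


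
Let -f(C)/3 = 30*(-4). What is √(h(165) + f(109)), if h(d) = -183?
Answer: √177 ≈ 13.304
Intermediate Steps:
f(C) = 360 (f(C) = -90*(-4) = -3*(-120) = 360)
√(h(165) + f(109)) = √(-183 + 360) = √177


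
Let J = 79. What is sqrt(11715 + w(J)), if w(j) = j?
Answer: sqrt(11794) ≈ 108.60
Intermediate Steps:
sqrt(11715 + w(J)) = sqrt(11715 + 79) = sqrt(11794)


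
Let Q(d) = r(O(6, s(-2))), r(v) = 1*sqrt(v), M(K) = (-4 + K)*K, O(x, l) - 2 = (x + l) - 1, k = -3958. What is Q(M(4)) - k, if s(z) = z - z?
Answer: 3958 + sqrt(7) ≈ 3960.6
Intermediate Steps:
s(z) = 0
O(x, l) = 1 + l + x (O(x, l) = 2 + ((x + l) - 1) = 2 + ((l + x) - 1) = 2 + (-1 + l + x) = 1 + l + x)
M(K) = K*(-4 + K)
r(v) = sqrt(v)
Q(d) = sqrt(7) (Q(d) = sqrt(1 + 0 + 6) = sqrt(7))
Q(M(4)) - k = sqrt(7) - 1*(-3958) = sqrt(7) + 3958 = 3958 + sqrt(7)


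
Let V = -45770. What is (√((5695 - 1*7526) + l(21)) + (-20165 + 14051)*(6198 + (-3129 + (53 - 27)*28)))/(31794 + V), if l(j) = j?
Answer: 11607429/6988 - I*√1810/13976 ≈ 1661.1 - 0.0030441*I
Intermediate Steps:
(√((5695 - 1*7526) + l(21)) + (-20165 + 14051)*(6198 + (-3129 + (53 - 27)*28)))/(31794 + V) = (√((5695 - 1*7526) + 21) + (-20165 + 14051)*(6198 + (-3129 + (53 - 27)*28)))/(31794 - 45770) = (√((5695 - 7526) + 21) - 6114*(6198 + (-3129 + 26*28)))/(-13976) = (√(-1831 + 21) - 6114*(6198 + (-3129 + 728)))*(-1/13976) = (√(-1810) - 6114*(6198 - 2401))*(-1/13976) = (I*√1810 - 6114*3797)*(-1/13976) = (I*√1810 - 23214858)*(-1/13976) = (-23214858 + I*√1810)*(-1/13976) = 11607429/6988 - I*√1810/13976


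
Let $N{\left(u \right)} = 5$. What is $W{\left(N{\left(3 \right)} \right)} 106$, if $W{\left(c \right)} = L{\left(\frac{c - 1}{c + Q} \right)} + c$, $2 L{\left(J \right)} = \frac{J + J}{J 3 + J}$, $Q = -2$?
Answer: $\frac{1113}{2} \approx 556.5$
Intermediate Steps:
$L{\left(J \right)} = \frac{1}{4}$ ($L{\left(J \right)} = \frac{\left(J + J\right) \frac{1}{J 3 + J}}{2} = \frac{2 J \frac{1}{3 J + J}}{2} = \frac{2 J \frac{1}{4 J}}{2} = \frac{1}{2} \cdot \frac{1}{2} = \frac{1}{4}$)
$W{\left(c \right)} = \frac{1}{4} + c$
$W{\left(N{\left(3 \right)} \right)} 106 = \left(\frac{1}{4} + 5\right) 106 = \frac{21}{4} \cdot 106 = \frac{1113}{2}$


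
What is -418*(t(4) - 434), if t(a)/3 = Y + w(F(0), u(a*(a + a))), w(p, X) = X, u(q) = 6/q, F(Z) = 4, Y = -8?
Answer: 1529671/8 ≈ 1.9121e+5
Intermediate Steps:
t(a) = -24 + 9/a² (t(a) = 3*(-8 + 6/((a*(a + a)))) = 3*(-8 + 6/((a*(2*a)))) = 3*(-8 + 6/((2*a²))) = 3*(-8 + 6*(1/(2*a²))) = 3*(-8 + 3/a²) = -24 + 9/a²)
-418*(t(4) - 434) = -418*((-24 + 9/4²) - 434) = -418*((-24 + 9*(1/16)) - 434) = -418*((-24 + 9/16) - 434) = -418*(-375/16 - 434) = -418*(-7319/16) = 1529671/8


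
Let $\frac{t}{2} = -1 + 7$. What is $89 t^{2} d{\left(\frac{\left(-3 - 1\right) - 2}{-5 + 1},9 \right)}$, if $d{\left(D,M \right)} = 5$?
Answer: $64080$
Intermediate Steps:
$t = 12$ ($t = 2 \left(-1 + 7\right) = 2 \cdot 6 = 12$)
$89 t^{2} d{\left(\frac{\left(-3 - 1\right) - 2}{-5 + 1},9 \right)} = 89 \cdot 12^{2} \cdot 5 = 89 \cdot 144 \cdot 5 = 12816 \cdot 5 = 64080$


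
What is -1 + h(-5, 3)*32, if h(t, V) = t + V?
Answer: -65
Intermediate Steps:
h(t, V) = V + t
-1 + h(-5, 3)*32 = -1 + (3 - 5)*32 = -1 - 2*32 = -1 - 64 = -65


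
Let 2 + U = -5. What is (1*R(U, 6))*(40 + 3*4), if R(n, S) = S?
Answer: 312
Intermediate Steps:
U = -7 (U = -2 - 5 = -7)
(1*R(U, 6))*(40 + 3*4) = (1*6)*(40 + 3*4) = 6*(40 + 12) = 6*52 = 312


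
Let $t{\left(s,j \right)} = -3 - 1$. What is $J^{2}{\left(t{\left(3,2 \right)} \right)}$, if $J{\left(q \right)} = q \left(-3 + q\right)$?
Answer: $784$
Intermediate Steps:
$t{\left(s,j \right)} = -4$
$J^{2}{\left(t{\left(3,2 \right)} \right)} = \left(- 4 \left(-3 - 4\right)\right)^{2} = \left(\left(-4\right) \left(-7\right)\right)^{2} = 28^{2} = 784$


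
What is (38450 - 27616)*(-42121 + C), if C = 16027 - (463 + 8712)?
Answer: -382104346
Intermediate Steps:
C = 6852 (C = 16027 - 1*9175 = 16027 - 9175 = 6852)
(38450 - 27616)*(-42121 + C) = (38450 - 27616)*(-42121 + 6852) = 10834*(-35269) = -382104346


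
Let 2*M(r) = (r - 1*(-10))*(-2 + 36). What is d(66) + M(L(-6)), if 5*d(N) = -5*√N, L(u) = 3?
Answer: 221 - √66 ≈ 212.88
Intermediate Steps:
M(r) = 170 + 17*r (M(r) = ((r - 1*(-10))*(-2 + 36))/2 = ((r + 10)*34)/2 = ((10 + r)*34)/2 = (340 + 34*r)/2 = 170 + 17*r)
d(N) = -√N (d(N) = (-5*√N)/5 = -√N)
d(66) + M(L(-6)) = -√66 + (170 + 17*3) = -√66 + (170 + 51) = -√66 + 221 = 221 - √66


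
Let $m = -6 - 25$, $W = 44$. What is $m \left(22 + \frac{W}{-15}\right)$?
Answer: $- \frac{8866}{15} \approx -591.07$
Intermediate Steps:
$m = -31$ ($m = -6 - 25 = -31$)
$m \left(22 + \frac{W}{-15}\right) = - 31 \left(22 + \frac{44}{-15}\right) = - 31 \left(22 + 44 \left(- \frac{1}{15}\right)\right) = - 31 \left(22 - \frac{44}{15}\right) = \left(-31\right) \frac{286}{15} = - \frac{8866}{15}$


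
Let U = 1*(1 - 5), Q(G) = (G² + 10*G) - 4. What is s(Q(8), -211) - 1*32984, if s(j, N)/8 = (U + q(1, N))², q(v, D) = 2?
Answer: -32952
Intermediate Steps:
Q(G) = -4 + G² + 10*G
U = -4 (U = 1*(-4) = -4)
s(j, N) = 32 (s(j, N) = 8*(-4 + 2)² = 8*(-2)² = 8*4 = 32)
s(Q(8), -211) - 1*32984 = 32 - 1*32984 = 32 - 32984 = -32952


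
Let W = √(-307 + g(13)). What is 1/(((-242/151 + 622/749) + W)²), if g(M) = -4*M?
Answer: 12791383801/(-87336 + 113099*I*√359)² ≈ -0.0027717 + 0.0002263*I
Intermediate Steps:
W = I*√359 (W = √(-307 - 4*13) = √(-307 - 52) = √(-359) = I*√359 ≈ 18.947*I)
1/(((-242/151 + 622/749) + W)²) = 1/(((-242/151 + 622/749) + I*√359)²) = 1/((-87336/113099 + I*√359)²) = (-87336/113099 + I*√359)⁻²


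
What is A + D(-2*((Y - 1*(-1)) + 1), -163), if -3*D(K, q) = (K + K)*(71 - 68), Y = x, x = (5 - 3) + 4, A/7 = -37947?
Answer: -265597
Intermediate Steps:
A = -265629 (A = 7*(-37947) = -265629)
x = 6 (x = 2 + 4 = 6)
Y = 6
D(K, q) = -2*K (D(K, q) = -(K + K)*(71 - 68)/3 = -2*K*3/3 = -2*K)
A + D(-2*((Y - 1*(-1)) + 1), -163) = -265629 - (-4)*((6 - 1*(-1)) + 1) = -265629 - (-4)*((6 + 1) + 1) = -265629 - (-4)*(7 + 1) = -265629 - (-4)*8 = -265629 - 2*(-16) = -265629 + 32 = -265597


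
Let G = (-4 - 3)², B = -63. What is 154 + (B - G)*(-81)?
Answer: 9226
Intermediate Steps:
G = 49 (G = (-7)² = 49)
154 + (B - G)*(-81) = 154 + (-63 - 1*49)*(-81) = 154 + (-63 - 49)*(-81) = 154 - 112*(-81) = 154 + 9072 = 9226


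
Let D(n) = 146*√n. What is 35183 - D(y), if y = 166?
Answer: 35183 - 146*√166 ≈ 33302.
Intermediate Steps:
35183 - D(y) = 35183 - 146*√166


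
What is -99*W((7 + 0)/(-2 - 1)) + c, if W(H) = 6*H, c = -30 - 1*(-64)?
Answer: 1420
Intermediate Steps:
c = 34 (c = -30 + 64 = 34)
-99*W((7 + 0)/(-2 - 1)) + c = -594*(7 + 0)/(-2 - 1) + 34 = -594*7/(-3) + 34 = -594*7*(-1/3) + 34 = -594*(-7)/3 + 34 = -99*(-14) + 34 = 1386 + 34 = 1420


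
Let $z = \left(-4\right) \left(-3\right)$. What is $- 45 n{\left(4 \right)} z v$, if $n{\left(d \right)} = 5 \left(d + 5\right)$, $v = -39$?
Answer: $947700$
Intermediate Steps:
$z = 12$
$n{\left(d \right)} = 25 + 5 d$ ($n{\left(d \right)} = 5 \left(5 + d\right) = 25 + 5 d$)
$- 45 n{\left(4 \right)} z v = - 45 \left(25 + 5 \cdot 4\right) 12 \left(-39\right) = - 45 \left(25 + 20\right) 12 \left(-39\right) = - 45 \cdot 45 \cdot 12 \left(-39\right) = \left(-45\right) 540 \left(-39\right) = \left(-24300\right) \left(-39\right) = 947700$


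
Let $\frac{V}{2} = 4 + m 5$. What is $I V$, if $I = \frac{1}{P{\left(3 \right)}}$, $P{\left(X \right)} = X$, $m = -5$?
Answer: $-14$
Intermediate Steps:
$V = -42$ ($V = 2 \left(4 - 25\right) = 2 \left(-21\right) = -42$)
$I = \frac{1}{3} \approx 0.33333$
$I V = \frac{1}{3} \left(-42\right) = -14$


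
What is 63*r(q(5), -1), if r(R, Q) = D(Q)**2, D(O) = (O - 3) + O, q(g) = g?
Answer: 1575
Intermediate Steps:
D(O) = -3 + 2*O (D(O) = (-3 + O) + O = -3 + 2*O)
r(R, Q) = (-3 + 2*Q)**2
63*r(q(5), -1) = 63*(-3 + 2*(-1))**2 = 63*(-3 - 2)**2 = 63*(-5)**2 = 63*25 = 1575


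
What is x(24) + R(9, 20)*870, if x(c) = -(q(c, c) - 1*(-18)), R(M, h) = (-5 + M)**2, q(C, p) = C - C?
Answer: 13902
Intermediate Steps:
q(C, p) = 0
x(c) = -18 (x(c) = -(0 - 1*(-18)) = -(0 + 18) = -1*18 = -18)
x(24) + R(9, 20)*870 = -18 + (-5 + 9)**2*870 = -18 + 4**2*870 = -18 + 16*870 = -18 + 13920 = 13902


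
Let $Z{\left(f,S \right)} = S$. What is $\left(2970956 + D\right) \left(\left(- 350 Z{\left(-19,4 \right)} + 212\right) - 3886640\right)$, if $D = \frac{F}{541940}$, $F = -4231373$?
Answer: $- \frac{223560615920286217}{19355} \approx -1.1551 \cdot 10^{13}$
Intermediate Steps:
$D = - \frac{4231373}{541940} \approx -7.8078$
$\left(2970956 + D\right) \left(\left(- 350 Z{\left(-19,4 \right)} + 212\right) - 3886640\right) = \left(2970956 - \frac{4231373}{541940}\right) \left(\left(\left(-350\right) 4 + 212\right) - 3886640\right) = \frac{1610075663267 \left(\left(-1400 + 212\right) - 3886640\right)}{541940} = \frac{1610075663267 \left(-1188 - 3886640\right)}{541940} = \frac{1610075663267}{541940} \left(-3887828\right) = - \frac{223560615920286217}{19355}$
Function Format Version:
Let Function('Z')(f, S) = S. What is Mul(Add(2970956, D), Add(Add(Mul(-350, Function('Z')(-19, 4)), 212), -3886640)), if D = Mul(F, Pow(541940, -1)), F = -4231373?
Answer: Rational(-223560615920286217, 19355) ≈ -1.1551e+13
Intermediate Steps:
D = Rational(-4231373, 541940) (D = Mul(-4231373, Pow(541940, -1)) = Mul(-4231373, Rational(1, 541940)) = Rational(-4231373, 541940) ≈ -7.8078)
Mul(Add(2970956, D), Add(Add(Mul(-350, Function('Z')(-19, 4)), 212), -3886640)) = Mul(Add(2970956, Rational(-4231373, 541940)), Add(Add(Mul(-350, 4), 212), -3886640)) = Mul(Rational(1610075663267, 541940), Add(Add(-1400, 212), -3886640)) = Mul(Rational(1610075663267, 541940), Add(-1188, -3886640)) = Mul(Rational(1610075663267, 541940), -3887828) = Rational(-223560615920286217, 19355)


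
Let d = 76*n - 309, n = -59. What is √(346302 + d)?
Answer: √341509 ≈ 584.39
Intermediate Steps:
d = -4793 (d = 76*(-59) - 309 = -4484 - 309 = -4793)
√(346302 + d) = √(346302 - 4793) = √341509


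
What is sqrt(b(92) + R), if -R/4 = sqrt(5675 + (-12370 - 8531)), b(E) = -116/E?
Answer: sqrt(-667 - 2116*I*sqrt(15226))/23 ≈ 15.689 - 15.73*I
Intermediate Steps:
R = -4*I*sqrt(15226) (R = -4*sqrt(5675 + (-12370 - 8531)) = -4*sqrt(5675 - 20901) = -4*I*sqrt(15226) ≈ -493.57*I)
sqrt(b(92) + R) = sqrt(-116/92 - 4*I*sqrt(15226)) = sqrt(-116*1/92 - 4*I*sqrt(15226)) = sqrt(-29/23 - 4*I*sqrt(15226))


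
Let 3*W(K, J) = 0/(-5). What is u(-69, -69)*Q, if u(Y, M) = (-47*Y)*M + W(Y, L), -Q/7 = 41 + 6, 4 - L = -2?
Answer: 73619343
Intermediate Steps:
L = 6 (L = 4 - 1*(-2) = 4 + 2 = 6)
W(K, J) = 0 (W(K, J) = (0/(-5))/3 = (0*(-1/5))/3 = (1/3)*0 = 0)
Q = -329 (Q = -7*(41 + 6) = -7*47 = -329)
u(Y, M) = -47*M*Y (u(Y, M) = (-47*Y)*M + 0 = -47*M*Y + 0 = -47*M*Y)
u(-69, -69)*Q = -47*(-69)*(-69)*(-329) = -223767*(-329) = 73619343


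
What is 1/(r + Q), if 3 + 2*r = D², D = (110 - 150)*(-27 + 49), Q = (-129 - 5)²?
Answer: 2/810309 ≈ 2.4682e-6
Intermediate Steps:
Q = 17956 (Q = (-134)² = 17956)
D = -880 (D = -40*22 = -880)
r = 774397/2 (r = -3/2 + (½)*(-880)² = -3/2 + (½)*774400 = -3/2 + 387200 = 774397/2 ≈ 3.8720e+5)
1/(r + Q) = 1/(774397/2 + 17956) = 1/(810309/2) = 2/810309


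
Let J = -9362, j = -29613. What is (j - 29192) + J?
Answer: -68167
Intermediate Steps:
(j - 29192) + J = (-29613 - 29192) - 9362 = -58805 - 9362 = -68167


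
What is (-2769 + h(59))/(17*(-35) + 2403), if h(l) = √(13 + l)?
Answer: -2769/1808 + 3*√2/904 ≈ -1.5268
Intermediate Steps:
(-2769 + h(59))/(17*(-35) + 2403) = (-2769 + √(13 + 59))/(17*(-35) + 2403) = (-2769 + √72)/(-595 + 2403) = (-2769 + 6*√2)/1808 = (-2769 + 6*√2)*(1/1808) = -2769/1808 + 3*√2/904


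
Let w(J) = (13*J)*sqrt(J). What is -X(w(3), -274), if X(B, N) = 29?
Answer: -29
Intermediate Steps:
w(J) = 13*J**(3/2)
-X(w(3), -274) = -1*29 = -29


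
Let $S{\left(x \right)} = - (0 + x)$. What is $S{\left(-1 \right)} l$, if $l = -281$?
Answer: $-281$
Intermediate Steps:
$S{\left(x \right)} = - x$
$S{\left(-1 \right)} l = \left(-1\right) \left(-1\right) \left(-281\right) = 1 \left(-281\right) = -281$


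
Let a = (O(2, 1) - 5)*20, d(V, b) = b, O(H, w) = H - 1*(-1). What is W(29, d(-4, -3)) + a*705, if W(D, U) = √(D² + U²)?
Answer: -28200 + 5*√34 ≈ -28171.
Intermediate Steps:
O(H, w) = 1 + H (O(H, w) = H + 1 = 1 + H)
a = -40 (a = ((1 + 2) - 5)*20 = (3 - 5)*20 = -2*20 = -40)
W(29, d(-4, -3)) + a*705 = √(29² + (-3)²) - 40*705 = √(841 + 9) - 28200 = √850 - 28200 = 5*√34 - 28200 = -28200 + 5*√34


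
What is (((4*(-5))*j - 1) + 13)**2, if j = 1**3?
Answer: 64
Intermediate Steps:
j = 1
(((4*(-5))*j - 1) + 13)**2 = (((4*(-5))*1 - 1) + 13)**2 = ((-20*1 - 1) + 13)**2 = ((-20 - 1) + 13)**2 = (-21 + 13)**2 = (-8)**2 = 64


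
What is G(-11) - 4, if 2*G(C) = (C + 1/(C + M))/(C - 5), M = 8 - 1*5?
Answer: -935/256 ≈ -3.6523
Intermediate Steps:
M = 3 (M = 8 - 5 = 3)
G(C) = (C + 1/(3 + C))/(2*(-5 + C)) (G(C) = ((C + 1/(C + 3))/(C - 5))/2 = ((C + 1/(3 + C))/(-5 + C))/2 = (C + 1/(3 + C))/(2*(-5 + C)))
G(-11) - 4 = (1 + (-11)**2 + 3*(-11))/(2*(-15 + (-11)**2 - 2*(-11))) - 4 = (1 + 121 - 33)/(2*(-15 + 121 + 22)) - 4 = (1/2)*89/128 - 4 = (1/2)*(1/128)*89 - 4 = 89/256 - 4 = -935/256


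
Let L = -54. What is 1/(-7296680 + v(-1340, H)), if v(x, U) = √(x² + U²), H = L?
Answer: -1824170/13310384305971 - √449629/26620768611942 ≈ -1.3707e-7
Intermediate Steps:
H = -54
v(x, U) = √(U² + x²)
1/(-7296680 + v(-1340, H)) = 1/(-7296680 + √((-54)² + (-1340)²)) = 1/(-7296680 + √(2916 + 1795600)) = 1/(-7296680 + √1798516) = 1/(-7296680 + 2*√449629)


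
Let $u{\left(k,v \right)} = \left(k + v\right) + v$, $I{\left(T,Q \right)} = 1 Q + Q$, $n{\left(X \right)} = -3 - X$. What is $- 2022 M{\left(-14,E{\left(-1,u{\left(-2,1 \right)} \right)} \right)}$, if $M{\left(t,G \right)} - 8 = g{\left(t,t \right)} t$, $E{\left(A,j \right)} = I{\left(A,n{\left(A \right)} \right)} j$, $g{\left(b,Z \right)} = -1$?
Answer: $-44484$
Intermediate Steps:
$I{\left(T,Q \right)} = 2 Q$ ($I{\left(T,Q \right)} = Q + Q = 2 Q$)
$u{\left(k,v \right)} = k + 2 v$
$E{\left(A,j \right)} = j \left(-6 - 2 A\right)$ ($E{\left(A,j \right)} = 2 \left(-3 - A\right) j = \left(-6 - 2 A\right) j = j \left(-6 - 2 A\right)$)
$M{\left(t,G \right)} = 8 - t$
$- 2022 M{\left(-14,E{\left(-1,u{\left(-2,1 \right)} \right)} \right)} = - 2022 \left(8 - -14\right) = - 2022 \left(8 + 14\right) = \left(-2022\right) 22 = -44484$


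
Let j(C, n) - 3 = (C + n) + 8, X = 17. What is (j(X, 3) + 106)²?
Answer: 18769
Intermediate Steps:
j(C, n) = 11 + C + n (j(C, n) = 3 + ((C + n) + 8) = 3 + (8 + C + n) = 11 + C + n)
(j(X, 3) + 106)² = ((11 + 17 + 3) + 106)² = (31 + 106)² = 137² = 18769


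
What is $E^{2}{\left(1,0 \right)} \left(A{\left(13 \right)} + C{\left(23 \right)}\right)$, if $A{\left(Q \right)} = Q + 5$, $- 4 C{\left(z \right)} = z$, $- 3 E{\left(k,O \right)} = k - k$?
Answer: $0$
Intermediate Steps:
$E{\left(k,O \right)} = 0$ ($E{\left(k,O \right)} = - \frac{k - k}{3} = \left(- \frac{1}{3}\right) 0 = 0$)
$C{\left(z \right)} = - \frac{z}{4}$
$A{\left(Q \right)} = 5 + Q$
$E^{2}{\left(1,0 \right)} \left(A{\left(13 \right)} + C{\left(23 \right)}\right) = 0^{2} \left(\left(5 + 13\right) - \frac{23}{4}\right) = 0 \left(18 - \frac{23}{4}\right) = 0 \cdot \frac{49}{4} = 0$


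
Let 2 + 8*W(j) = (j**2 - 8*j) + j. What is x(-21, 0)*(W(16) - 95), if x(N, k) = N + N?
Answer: 6489/2 ≈ 3244.5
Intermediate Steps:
x(N, k) = 2*N
W(j) = -1/4 - 7*j/8 + j**2/8 (W(j) = -1/4 + ((j**2 - 8*j) + j)/8 = -1/4 + (j**2 - 7*j)/8 = -1/4 + (-7*j/8 + j**2/8) = -1/4 - 7*j/8 + j**2/8)
x(-21, 0)*(W(16) - 95) = (2*(-21))*((-1/4 - 7/8*16 + (1/8)*16**2) - 95) = -42*((-1/4 - 14 + (1/8)*256) - 95) = -42*((-1/4 - 14 + 32) - 95) = -42*(71/4 - 95) = -42*(-309/4) = 6489/2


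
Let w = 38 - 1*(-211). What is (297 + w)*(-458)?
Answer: -250068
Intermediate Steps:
w = 249 (w = 38 + 211 = 249)
(297 + w)*(-458) = (297 + 249)*(-458) = 546*(-458) = -250068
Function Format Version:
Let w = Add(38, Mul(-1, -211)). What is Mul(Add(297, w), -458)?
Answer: -250068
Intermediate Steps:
w = 249 (w = Add(38, 211) = 249)
Mul(Add(297, w), -458) = Mul(Add(297, 249), -458) = Mul(546, -458) = -250068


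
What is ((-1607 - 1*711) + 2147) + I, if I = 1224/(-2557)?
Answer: -438471/2557 ≈ -171.48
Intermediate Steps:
I = -1224/2557 (I = 1224*(-1/2557) = -1224/2557 ≈ -0.47869)
((-1607 - 1*711) + 2147) + I = ((-1607 - 1*711) + 2147) - 1224/2557 = ((-1607 - 711) + 2147) - 1224/2557 = (-2318 + 2147) - 1224/2557 = -171 - 1224/2557 = -438471/2557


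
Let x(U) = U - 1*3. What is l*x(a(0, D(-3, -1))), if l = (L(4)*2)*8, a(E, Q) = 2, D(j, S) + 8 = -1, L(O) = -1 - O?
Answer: 80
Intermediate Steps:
D(j, S) = -9 (D(j, S) = -8 - 1 = -9)
x(U) = -3 + U (x(U) = U - 3 = -3 + U)
l = -80 (l = ((-1 - 1*4)*2)*8 = ((-1 - 4)*2)*8 = -5*2*8 = -10*8 = -80)
l*x(a(0, D(-3, -1))) = -80*(-3 + 2) = -80*(-1) = 80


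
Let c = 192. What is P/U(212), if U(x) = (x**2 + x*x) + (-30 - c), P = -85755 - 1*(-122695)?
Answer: 18470/44833 ≈ 0.41197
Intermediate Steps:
P = 36940 (P = -85755 + 122695 = 36940)
U(x) = -222 + 2*x**2 (U(x) = (x**2 + x*x) + (-30 - 1*192) = (x**2 + x**2) + (-30 - 192) = 2*x**2 - 222 = -222 + 2*x**2)
P/U(212) = 36940/(-222 + 2*212**2) = 36940/(-222 + 2*44944) = 36940/(-222 + 89888) = 36940/89666 = 36940*(1/89666) = 18470/44833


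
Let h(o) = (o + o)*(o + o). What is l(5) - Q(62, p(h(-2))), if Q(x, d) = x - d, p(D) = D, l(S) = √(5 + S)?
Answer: -46 + √10 ≈ -42.838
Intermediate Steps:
h(o) = 4*o² (h(o) = (2*o)*(2*o) = 4*o²)
l(5) - Q(62, p(h(-2))) = √(5 + 5) - (62 - 4*(-2)²) = √10 - (62 - 4*4) = √10 - (62 - 1*16) = √10 - (62 - 16) = √10 - 1*46 = √10 - 46 = -46 + √10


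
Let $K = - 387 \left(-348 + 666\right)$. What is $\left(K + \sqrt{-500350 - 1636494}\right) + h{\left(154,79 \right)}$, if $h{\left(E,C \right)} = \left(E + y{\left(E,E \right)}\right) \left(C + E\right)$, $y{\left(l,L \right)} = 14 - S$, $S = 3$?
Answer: $-84621 + 2 i \sqrt{534211} \approx -84621.0 + 1461.8 i$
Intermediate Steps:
$y{\left(l,L \right)} = 11$ ($y{\left(l,L \right)} = 14 - 3 = 11$)
$K = -123066$ ($K = \left(-387\right) 318 = -123066$)
$h{\left(E,C \right)} = \left(11 + E\right) \left(C + E\right)$ ($h{\left(E,C \right)} = \left(E + 11\right) \left(C + E\right) = \left(11 + E\right) \left(C + E\right)$)
$\left(K + \sqrt{-500350 - 1636494}\right) + h{\left(154,79 \right)} = \left(-123066 + \sqrt{-500350 - 1636494}\right) + \left(154^{2} + 11 \cdot 79 + 11 \cdot 154 + 79 \cdot 154\right) = \left(-123066 + \sqrt{-2136844}\right) + \left(23716 + 869 + 1694 + 12166\right) = \left(-123066 + 2 i \sqrt{534211}\right) + 38445 = -84621 + 2 i \sqrt{534211}$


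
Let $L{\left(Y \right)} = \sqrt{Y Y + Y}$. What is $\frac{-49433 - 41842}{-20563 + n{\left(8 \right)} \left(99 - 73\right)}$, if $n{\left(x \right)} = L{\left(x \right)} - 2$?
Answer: $\frac{1881634125}{424929553} + \frac{14238900 \sqrt{2}}{424929553} \approx 4.4755$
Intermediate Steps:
$L{\left(Y \right)} = \sqrt{Y + Y^{2}}$ ($L{\left(Y \right)} = \sqrt{Y^{2} + Y} = \sqrt{Y + Y^{2}}$)
$n{\left(x \right)} = -2 + \sqrt{x \left(1 + x\right)}$ ($n{\left(x \right)} = \sqrt{x \left(1 + x\right)} - 2 = -2 + \sqrt{x \left(1 + x\right)}$)
$\frac{-49433 - 41842}{-20563 + n{\left(8 \right)} \left(99 - 73\right)} = \frac{-49433 - 41842}{-20563 + \left(-2 + \sqrt{8 \left(1 + 8\right)}\right) \left(99 - 73\right)} = - \frac{91275}{-20563 + \left(-2 + \sqrt{8 \cdot 9}\right) 26} = - \frac{91275}{-20563 + \left(-2 + \sqrt{72}\right) 26} = - \frac{91275}{-20563 + \left(-2 + 6 \sqrt{2}\right) 26} = - \frac{91275}{-20563 - \left(52 - 156 \sqrt{2}\right)} = - \frac{91275}{-20615 + 156 \sqrt{2}}$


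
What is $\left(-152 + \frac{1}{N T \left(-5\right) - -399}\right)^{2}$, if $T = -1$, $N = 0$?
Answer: $\frac{3678058609}{159201} \approx 23103.0$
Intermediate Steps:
$\left(-152 + \frac{1}{N T \left(-5\right) - -399}\right)^{2} = \left(-152 + \frac{1}{0 \left(-1\right) \left(-5\right) - -399}\right)^{2} = \left(-152 + \frac{1}{0 \left(-5\right) + 399}\right)^{2} = \left(-152 + \frac{1}{0 + 399}\right)^{2} = \left(-152 + \frac{1}{399}\right)^{2} = \left(- \frac{60647}{399}\right)^{2} = \frac{3678058609}{159201}$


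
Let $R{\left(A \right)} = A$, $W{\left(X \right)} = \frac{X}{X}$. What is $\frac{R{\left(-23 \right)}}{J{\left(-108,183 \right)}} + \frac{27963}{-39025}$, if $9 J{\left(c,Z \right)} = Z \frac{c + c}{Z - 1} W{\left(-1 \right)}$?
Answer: $\frac{20272577}{85698900} \approx 0.23656$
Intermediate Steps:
$W{\left(X \right)} = 1$
$J{\left(c,Z \right)} = \frac{2 Z c}{9 \left(-1 + Z\right)}$ ($J{\left(c,Z \right)} = \frac{Z \frac{c + c}{Z - 1} \cdot 1}{9} = \frac{Z \frac{2 c}{-1 + Z} 1}{9} = \frac{\frac{2 Z c}{-1 + Z} 1}{9} = \frac{2 Z c \frac{1}{-1 + Z}}{9} = \frac{2 Z c}{9 \left(-1 + Z\right)}$)
$\frac{R{\left(-23 \right)}}{J{\left(-108,183 \right)}} + \frac{27963}{-39025} = - \frac{23}{\frac{2}{9} \cdot 183 \left(-108\right) \frac{1}{-1 + 183}} + \frac{27963}{-39025} = - \frac{23}{\frac{2}{9} \cdot 183 \left(-108\right) \frac{1}{182}} + 27963 \left(- \frac{1}{39025}\right) = - \frac{23}{\frac{2}{9} \cdot 183 \left(-108\right) \frac{1}{182}} - \frac{27963}{39025} = - \frac{23}{- \frac{2196}{91}} - \frac{27963}{39025} = \left(-23\right) \left(- \frac{91}{2196}\right) - \frac{27963}{39025} = \frac{2093}{2196} - \frac{27963}{39025} = \frac{20272577}{85698900}$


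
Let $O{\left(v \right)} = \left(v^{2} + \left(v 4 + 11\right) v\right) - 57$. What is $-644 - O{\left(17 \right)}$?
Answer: $-2219$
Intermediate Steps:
$O{\left(v \right)} = -57 + v^{2} + v \left(11 + 4 v\right)$ ($O{\left(v \right)} = \left(v^{2} + \left(4 v + 11\right) v\right) - 57 = \left(v^{2} + \left(11 + 4 v\right) v\right) - 57 = \left(v^{2} + v \left(11 + 4 v\right)\right) - 57 = -57 + v^{2} + v \left(11 + 4 v\right)$)
$-644 - O{\left(17 \right)} = -644 - \left(-57 + 5 \cdot 17^{2} + 11 \cdot 17\right) = -644 - \left(-57 + 5 \cdot 289 + 187\right) = -644 - \left(-57 + 1445 + 187\right) = -644 - 1575 = -2219$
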